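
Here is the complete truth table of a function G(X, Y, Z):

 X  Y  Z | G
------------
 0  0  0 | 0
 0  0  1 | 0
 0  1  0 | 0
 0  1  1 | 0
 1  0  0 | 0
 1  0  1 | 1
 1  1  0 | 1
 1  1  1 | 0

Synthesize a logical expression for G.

The 1-rows are (1,0,1), (1,1,0). Each contributes one minterm — X·¬Y·Z; X·Y·¬Z — and their disjunction is a sum-of-products form of G.

G(X, Y, Z) = ((X and not Y) and Z) or ((X and Y) and not Z)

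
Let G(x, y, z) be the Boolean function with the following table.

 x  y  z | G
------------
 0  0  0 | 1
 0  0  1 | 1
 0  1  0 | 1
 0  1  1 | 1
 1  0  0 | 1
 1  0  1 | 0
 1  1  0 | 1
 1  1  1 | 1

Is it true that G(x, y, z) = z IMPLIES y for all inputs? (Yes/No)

Evaluate z IMPLIES y on each row and compare to G:
  x=0, y=0, z=0: formula gives 1, G = 1 ✓
  x=0, y=0, z=1: formula gives 0, but G = 1 ✗
Row (0,0,1) is a counterexample, so the formula is not equivalent to G.

No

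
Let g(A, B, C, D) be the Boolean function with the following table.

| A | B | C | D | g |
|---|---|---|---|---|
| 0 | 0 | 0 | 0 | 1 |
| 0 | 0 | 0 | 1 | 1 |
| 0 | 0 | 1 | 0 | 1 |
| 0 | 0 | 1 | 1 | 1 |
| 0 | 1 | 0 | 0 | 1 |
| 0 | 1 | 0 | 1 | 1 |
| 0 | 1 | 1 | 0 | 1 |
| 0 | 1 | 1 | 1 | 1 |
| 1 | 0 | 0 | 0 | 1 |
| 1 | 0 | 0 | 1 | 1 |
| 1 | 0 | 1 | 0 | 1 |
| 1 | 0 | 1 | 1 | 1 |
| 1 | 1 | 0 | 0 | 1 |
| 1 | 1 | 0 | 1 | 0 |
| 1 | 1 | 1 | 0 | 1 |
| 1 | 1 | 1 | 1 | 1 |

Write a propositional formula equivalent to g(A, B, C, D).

Only row (1,1,0,1) gives 0. So g is 1 everywhere except there — the complement of the minterm A·B·¬C·D.

g(A, B, C, D) = NOT (((A AND B) AND NOT C) AND D)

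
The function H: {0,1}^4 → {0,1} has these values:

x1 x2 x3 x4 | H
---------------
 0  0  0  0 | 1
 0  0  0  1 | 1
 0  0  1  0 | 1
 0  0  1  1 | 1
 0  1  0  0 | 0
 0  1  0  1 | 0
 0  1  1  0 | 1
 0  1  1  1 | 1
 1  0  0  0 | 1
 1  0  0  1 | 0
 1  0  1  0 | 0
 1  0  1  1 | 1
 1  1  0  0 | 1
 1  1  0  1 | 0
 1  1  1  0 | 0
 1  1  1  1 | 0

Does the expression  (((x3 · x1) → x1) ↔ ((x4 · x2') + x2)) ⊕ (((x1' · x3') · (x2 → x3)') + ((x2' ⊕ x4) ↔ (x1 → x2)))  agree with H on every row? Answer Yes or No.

No

Check the formula against H row by row:
  x1=0, x2=0, x3=0, x4=0: formula gives 1, H = 1 ✓
  x1=0, x2=0, x3=0, x4=1: formula gives 1, H = 1 ✓
  x1=0, x2=0, x3=1, x4=0: formula gives 1, H = 1 ✓
  x1=0, x2=0, x3=1, x4=1: formula gives 1, H = 1 ✓
  …
  x1=0, x2=1, x3=1, x4=1: formula gives 0, but H = 1 ✗
A single disagreement suffices: at (0,1,1,1) they differ, so the formula does not compute H.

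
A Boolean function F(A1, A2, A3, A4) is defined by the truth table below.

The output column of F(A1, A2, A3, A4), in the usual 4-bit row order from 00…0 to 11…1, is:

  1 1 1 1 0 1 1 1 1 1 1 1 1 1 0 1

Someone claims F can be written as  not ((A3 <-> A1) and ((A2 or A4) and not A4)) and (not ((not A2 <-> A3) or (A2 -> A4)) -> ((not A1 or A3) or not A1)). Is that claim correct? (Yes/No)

Yes

Test each input against both F and the formula:
  A1=0, A2=0, A3=0, A4=0: formula gives 1, F = 1 ✓
  A1=0, A2=0, A3=0, A4=1: formula gives 1, F = 1 ✓
  A1=0, A2=0, A3=1, A4=0: formula gives 1, F = 1 ✓
  A1=0, A2=0, A3=1, A4=1: formula gives 1, F = 1 ✓
  … (the remaining 12 rows also agree.)
No disagreement on any input; they are logically equivalent.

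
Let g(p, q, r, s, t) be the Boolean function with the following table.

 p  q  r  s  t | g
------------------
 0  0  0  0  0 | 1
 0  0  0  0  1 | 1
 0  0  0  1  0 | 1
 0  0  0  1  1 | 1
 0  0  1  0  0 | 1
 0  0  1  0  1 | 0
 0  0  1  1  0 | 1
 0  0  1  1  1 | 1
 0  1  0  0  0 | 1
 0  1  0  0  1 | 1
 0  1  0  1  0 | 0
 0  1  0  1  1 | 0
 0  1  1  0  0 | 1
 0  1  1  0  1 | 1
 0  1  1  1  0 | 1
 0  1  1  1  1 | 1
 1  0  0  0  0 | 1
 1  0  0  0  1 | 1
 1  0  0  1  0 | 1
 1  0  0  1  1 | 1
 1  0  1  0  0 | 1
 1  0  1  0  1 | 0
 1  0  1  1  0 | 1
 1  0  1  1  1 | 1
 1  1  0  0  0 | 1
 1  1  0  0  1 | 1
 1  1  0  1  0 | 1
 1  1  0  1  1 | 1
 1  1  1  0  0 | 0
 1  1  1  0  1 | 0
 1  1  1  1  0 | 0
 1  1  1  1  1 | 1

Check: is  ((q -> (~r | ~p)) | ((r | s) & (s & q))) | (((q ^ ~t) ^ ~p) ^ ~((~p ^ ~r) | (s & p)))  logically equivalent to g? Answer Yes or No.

Check the formula against g row by row:
  p=0, q=0, r=0, s=0, t=0: formula gives 1, g = 1 ✓
  p=0, q=0, r=0, s=0, t=1: formula gives 1, g = 1 ✓
  p=0, q=0, r=0, s=1, t=0: formula gives 1, g = 1 ✓
  p=0, q=0, r=0, s=1, t=1: formula gives 1, g = 1 ✓
  …
  p=0, q=0, r=1, s=0, t=1: formula gives 1, but g = 0 ✗
Since they disagree at (0,0,1,0,1), the expression is not a correct formula for g.

No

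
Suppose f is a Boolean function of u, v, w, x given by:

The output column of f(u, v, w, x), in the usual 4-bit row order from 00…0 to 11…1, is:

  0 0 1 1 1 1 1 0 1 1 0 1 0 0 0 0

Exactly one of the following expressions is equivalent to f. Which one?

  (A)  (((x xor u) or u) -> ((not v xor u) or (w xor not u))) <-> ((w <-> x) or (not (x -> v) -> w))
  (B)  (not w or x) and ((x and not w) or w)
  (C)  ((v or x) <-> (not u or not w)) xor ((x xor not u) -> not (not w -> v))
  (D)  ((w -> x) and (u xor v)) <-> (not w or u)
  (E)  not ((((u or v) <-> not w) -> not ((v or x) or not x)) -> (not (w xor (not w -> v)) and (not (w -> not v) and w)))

D

(A) fails at (0,0,0,0): the formula yields 1, f is 0.
(B) fails at (0,0,0,1): the formula yields 1, f is 0.
(C) fails at (0,0,0,0): the formula yields 1, f is 0.
(E) fails at (0,0,0,0): the formula yields 1, f is 0.
Only (D) survives; checking it on all 16 rows confirms it matches f.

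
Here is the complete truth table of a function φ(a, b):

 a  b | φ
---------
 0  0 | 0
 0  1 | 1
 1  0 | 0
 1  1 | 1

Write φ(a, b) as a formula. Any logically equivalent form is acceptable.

The output simply equals b.

φ(a, b) = b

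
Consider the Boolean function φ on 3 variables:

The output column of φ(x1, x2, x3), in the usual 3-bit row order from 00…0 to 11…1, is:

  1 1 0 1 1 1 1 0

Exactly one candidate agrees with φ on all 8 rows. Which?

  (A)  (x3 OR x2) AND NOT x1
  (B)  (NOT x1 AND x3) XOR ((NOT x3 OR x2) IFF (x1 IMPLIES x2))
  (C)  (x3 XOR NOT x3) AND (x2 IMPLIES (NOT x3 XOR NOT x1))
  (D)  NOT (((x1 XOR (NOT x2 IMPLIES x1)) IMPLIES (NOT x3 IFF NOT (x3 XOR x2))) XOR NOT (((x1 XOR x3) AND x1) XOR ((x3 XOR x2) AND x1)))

(A) fails at (0,0,0): the formula yields 0, φ is 1.
(B) fails at (0,1,0): the formula yields 1, φ is 0.
(D) fails at (0,1,1): the formula yields 0, φ is 1.
Only (C) survives; checking it on all 8 rows confirms it matches φ.

C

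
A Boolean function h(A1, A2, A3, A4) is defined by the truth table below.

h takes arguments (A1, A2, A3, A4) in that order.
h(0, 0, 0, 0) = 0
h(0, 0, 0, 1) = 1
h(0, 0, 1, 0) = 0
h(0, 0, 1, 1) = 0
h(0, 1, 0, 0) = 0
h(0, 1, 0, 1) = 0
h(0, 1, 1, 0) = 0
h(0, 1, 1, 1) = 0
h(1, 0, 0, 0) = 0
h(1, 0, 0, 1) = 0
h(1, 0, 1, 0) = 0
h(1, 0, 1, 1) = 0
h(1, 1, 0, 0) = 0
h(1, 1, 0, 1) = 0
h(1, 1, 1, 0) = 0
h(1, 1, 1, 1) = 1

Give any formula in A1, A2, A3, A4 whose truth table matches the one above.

h(A1, A2, A3, A4) = (((NOT A1 AND NOT A2) AND NOT A3) AND A4) OR (((A1 AND A2) AND A3) AND A4)

Collect the rows where h=1 — (0,0,0,1), (1,1,1,1) — and write one minterm per row: ¬A1·¬A2·¬A3·A4, A1·A2·A3·A4. Their union (logical OR) reproduces the table exactly.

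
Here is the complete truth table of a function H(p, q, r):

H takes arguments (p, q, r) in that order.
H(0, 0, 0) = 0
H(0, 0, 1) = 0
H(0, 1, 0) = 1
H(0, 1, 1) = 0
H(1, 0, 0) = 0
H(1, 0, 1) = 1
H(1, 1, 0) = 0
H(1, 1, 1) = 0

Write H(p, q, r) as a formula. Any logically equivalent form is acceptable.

H(p, q, r) = ((not p and q) and not r) or ((p and not q) and r)

Collect the rows where H=1 — (0,1,0), (1,0,1) — and write one minterm per row: ¬p·q·¬r, p·¬q·r. Their union (logical OR) reproduces the table exactly.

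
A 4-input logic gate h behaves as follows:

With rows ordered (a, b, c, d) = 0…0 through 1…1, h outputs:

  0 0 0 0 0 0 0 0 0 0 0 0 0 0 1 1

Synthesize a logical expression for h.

h=1 on 2 inputs: (1,1,1,0), (1,1,1,1). Reading each as a conjunction of literals (a·b·c·¬d, a·b·c·d) and taking the OR gives the canonical DNF.

h(a, b, c, d) = (((a and b) and c) and not d) or (((a and b) and c) and d)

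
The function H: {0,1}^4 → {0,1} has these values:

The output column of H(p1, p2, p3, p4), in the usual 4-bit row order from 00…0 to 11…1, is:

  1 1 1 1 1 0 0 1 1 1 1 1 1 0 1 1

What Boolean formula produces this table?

H(p1, p2, p3, p4) = ¬(((((¬p1 ∧ p2) ∧ ¬p3) ∧ p4) ∨ (((¬p1 ∧ p2) ∧ p3) ∧ ¬p4)) ∨ (((p1 ∧ p2) ∧ ¬p3) ∧ p4))

There are just 3 zero rows: (0,1,0,1), (0,1,1,0), (1,1,0,1). Their minterms are ¬p1·p2·¬p3·p4, ¬p1·p2·p3·¬p4, p1·p2·¬p3·p4; the OR of those covers precisely the 0-outputs, and negating it yields H.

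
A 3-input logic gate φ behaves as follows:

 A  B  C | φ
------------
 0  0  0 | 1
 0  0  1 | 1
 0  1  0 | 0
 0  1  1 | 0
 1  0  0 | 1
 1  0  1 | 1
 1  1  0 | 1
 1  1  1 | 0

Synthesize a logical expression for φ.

φ(A, B, C) = ((((A' · B) · C') + ((A' · B) · C)) + ((A · B) · C))'

φ is 0 on only 3 rows — (0,1,0), (0,1,1), (1,1,1). Writing each as a minterm (¬A·B·¬C, ¬A·B·C, A·B·C) and OR-ing them characterizes exactly where φ=0, so φ is the negation of that disjunction.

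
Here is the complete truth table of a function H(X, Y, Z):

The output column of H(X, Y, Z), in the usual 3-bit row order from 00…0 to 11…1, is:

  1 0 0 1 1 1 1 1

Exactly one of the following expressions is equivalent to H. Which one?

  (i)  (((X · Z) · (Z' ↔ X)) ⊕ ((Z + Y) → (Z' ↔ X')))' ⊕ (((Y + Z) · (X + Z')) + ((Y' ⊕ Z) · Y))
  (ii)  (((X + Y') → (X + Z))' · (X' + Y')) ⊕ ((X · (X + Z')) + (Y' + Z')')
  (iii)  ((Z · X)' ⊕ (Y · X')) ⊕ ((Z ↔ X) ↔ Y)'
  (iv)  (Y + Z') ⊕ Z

ii

(i): at (0,0,0) it gives 0, but H = 1 — eliminated.
(iii): at (0,0,0) it gives 0, but H = 1 — eliminated.
(iv): at (0,0,1) it gives 1, but H = 0 — eliminated.
Only (ii) survives; checking it on all 8 rows confirms it matches H.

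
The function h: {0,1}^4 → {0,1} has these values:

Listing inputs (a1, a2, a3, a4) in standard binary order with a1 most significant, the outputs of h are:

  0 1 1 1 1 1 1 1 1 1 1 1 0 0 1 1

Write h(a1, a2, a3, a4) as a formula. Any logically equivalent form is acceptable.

The 0-rows are (0,0,0,0), (1,1,0,0), (1,1,0,1). Take each as a conjunction (¬a1·¬a2·¬a3·¬a4, a1·a2·¬a3·¬a4, a1·a2·¬a3·a4), form their disjunction, and complement — that gives a formula that is 1 everywhere h is.

h(a1, a2, a3, a4) = ¬(((((¬a1 ∧ ¬a2) ∧ ¬a3) ∧ ¬a4) ∨ (((a1 ∧ a2) ∧ ¬a3) ∧ ¬a4)) ∨ (((a1 ∧ a2) ∧ ¬a3) ∧ a4))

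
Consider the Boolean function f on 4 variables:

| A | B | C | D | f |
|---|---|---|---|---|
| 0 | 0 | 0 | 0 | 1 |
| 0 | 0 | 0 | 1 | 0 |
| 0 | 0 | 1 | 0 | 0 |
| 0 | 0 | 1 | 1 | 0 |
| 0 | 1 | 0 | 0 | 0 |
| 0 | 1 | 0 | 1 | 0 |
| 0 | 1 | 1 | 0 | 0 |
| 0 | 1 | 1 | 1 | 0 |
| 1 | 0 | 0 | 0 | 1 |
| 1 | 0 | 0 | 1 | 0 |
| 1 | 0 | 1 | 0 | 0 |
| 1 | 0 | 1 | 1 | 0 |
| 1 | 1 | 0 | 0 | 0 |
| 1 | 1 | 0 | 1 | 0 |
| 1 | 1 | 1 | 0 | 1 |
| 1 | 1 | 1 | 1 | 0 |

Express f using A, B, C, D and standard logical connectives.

f(A, B, C, D) = ((((~A & ~B) & ~C) & ~D) | (((A & ~B) & ~C) & ~D)) | (((A & B) & C) & ~D)

The 1-rows are (0,0,0,0), (1,0,0,0), (1,1,1,0). Each contributes one minterm — ¬A·¬B·¬C·¬D; A·¬B·¬C·¬D; A·B·C·¬D — and their disjunction is a sum-of-products form of f.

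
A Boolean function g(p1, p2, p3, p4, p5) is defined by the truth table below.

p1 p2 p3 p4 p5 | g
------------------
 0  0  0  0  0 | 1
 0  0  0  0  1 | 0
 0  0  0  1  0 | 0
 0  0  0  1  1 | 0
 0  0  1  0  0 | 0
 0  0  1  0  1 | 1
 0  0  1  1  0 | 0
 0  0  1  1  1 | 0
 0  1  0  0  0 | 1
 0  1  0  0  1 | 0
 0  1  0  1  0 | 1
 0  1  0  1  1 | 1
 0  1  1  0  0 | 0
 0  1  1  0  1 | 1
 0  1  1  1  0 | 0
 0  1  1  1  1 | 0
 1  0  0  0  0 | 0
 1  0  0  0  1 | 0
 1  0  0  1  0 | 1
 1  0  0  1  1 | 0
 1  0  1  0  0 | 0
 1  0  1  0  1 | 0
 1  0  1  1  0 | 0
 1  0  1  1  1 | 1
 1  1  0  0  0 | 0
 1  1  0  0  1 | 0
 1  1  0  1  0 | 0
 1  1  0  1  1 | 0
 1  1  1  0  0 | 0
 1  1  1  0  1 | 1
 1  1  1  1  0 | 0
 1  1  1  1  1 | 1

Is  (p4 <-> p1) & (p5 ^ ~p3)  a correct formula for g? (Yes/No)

No

Test each input against both g and the formula:
  p1=0, p2=0, p3=0, p4=0, p5=0: formula gives 1, g = 1 ✓
  p1=0, p2=0, p3=0, p4=0, p5=1: formula gives 0, g = 0 ✓
  p1=0, p2=0, p3=0, p4=1, p5=0: formula gives 0, g = 0 ✓
  p1=0, p2=0, p3=0, p4=1, p5=1: formula gives 0, g = 0 ✓
  …
  p1=0, p2=1, p3=0, p4=1, p5=0: formula gives 0, but g = 1 ✗
Row (0,1,0,1,0) is a counterexample, so the formula is not equivalent to g.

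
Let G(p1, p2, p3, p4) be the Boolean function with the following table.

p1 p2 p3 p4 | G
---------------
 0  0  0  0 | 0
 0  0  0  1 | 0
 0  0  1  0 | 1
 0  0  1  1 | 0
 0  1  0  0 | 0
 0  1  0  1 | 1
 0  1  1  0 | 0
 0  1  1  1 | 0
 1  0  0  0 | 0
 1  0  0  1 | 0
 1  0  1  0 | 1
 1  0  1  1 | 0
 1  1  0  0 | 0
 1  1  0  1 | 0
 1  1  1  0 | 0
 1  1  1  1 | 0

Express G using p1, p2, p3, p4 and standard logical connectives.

G(p1, p2, p3, p4) = ((((not p1 and not p2) and p3) and not p4) or (((not p1 and p2) and not p3) and p4)) or (((p1 and not p2) and p3) and not p4)

Collect the rows where G=1 — (0,0,1,0), (0,1,0,1), (1,0,1,0) — and write one minterm per row: ¬p1·¬p2·p3·¬p4, ¬p1·p2·¬p3·p4, p1·¬p2·p3·¬p4. Their union (logical OR) reproduces the table exactly.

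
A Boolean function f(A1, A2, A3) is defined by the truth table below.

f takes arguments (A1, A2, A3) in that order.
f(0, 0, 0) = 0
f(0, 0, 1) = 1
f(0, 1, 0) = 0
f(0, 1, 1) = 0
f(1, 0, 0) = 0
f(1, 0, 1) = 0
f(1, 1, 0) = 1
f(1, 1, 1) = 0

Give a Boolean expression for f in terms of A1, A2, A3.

f=1 on 2 inputs: (0,0,1), (1,1,0). Reading each as a conjunction of literals (¬A1·¬A2·A3, A1·A2·¬A3) and taking the OR gives the canonical DNF.

f(A1, A2, A3) = ((A1' · A2') · A3) + ((A1 · A2) · A3')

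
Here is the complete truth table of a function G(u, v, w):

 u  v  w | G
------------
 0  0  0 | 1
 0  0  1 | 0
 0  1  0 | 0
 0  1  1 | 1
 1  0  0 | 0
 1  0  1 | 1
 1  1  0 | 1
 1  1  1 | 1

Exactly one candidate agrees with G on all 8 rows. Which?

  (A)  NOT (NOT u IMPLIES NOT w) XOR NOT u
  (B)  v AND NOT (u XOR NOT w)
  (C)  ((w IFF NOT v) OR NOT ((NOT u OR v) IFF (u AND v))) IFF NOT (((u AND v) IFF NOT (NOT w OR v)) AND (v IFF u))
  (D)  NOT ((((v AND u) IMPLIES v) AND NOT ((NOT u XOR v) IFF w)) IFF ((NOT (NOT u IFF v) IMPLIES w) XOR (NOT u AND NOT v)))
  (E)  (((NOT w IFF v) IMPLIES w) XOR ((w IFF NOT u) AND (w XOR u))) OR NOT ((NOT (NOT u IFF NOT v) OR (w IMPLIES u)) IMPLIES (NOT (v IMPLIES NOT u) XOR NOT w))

(A) fails at (0,1,0): the formula yields 1, G is 0.
(B) fails at (0,0,0): the formula yields 0, G is 1.
(C) fails at (0,0,0): the formula yields 0, G is 1.
(D) fails at (0,0,0): the formula yields 0, G is 1.
Only (E) survives; checking it on all 8 rows confirms it matches G.

E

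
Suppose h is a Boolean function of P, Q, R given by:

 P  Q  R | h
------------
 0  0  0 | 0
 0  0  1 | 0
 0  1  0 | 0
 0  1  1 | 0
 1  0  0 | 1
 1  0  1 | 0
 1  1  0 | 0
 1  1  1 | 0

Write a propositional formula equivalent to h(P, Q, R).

h is 1 on exactly one input, (1,0,0), whose minterm is P·¬Q·¬R. So h is just that conjunction.

h(P, Q, R) = (P · Q') · R'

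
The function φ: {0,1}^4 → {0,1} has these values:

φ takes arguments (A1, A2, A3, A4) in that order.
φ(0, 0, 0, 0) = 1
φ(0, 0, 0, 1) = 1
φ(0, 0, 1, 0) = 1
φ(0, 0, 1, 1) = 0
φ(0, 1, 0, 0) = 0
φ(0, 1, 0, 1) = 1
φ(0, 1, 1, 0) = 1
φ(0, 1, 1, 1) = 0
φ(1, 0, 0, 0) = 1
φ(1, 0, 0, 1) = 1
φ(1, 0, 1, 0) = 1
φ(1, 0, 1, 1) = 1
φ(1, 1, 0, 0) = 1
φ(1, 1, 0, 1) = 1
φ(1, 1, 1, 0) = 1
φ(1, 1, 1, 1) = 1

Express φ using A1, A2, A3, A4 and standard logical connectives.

φ(A1, A2, A3, A4) = ~(((((~A1 & ~A2) & A3) & A4) | (((~A1 & A2) & ~A3) & ~A4)) | (((~A1 & A2) & A3) & A4))

There are just 3 zero rows: (0,0,1,1), (0,1,0,0), (0,1,1,1). Their minterms are ¬A1·¬A2·A3·A4, ¬A1·A2·¬A3·¬A4, ¬A1·A2·A3·A4; the OR of those covers precisely the 0-outputs, and negating it yields φ.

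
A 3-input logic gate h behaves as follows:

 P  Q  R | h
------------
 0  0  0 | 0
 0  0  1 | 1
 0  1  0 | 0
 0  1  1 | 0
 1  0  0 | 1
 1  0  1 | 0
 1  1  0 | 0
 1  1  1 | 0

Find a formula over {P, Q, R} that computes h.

h=1 on 2 inputs: (0,0,1), (1,0,0). Reading each as a conjunction of literals (¬P·¬Q·R, P·¬Q·¬R) and taking the OR gives the canonical DNF.

h(P, Q, R) = ((NOT P AND NOT Q) AND R) OR ((P AND NOT Q) AND NOT R)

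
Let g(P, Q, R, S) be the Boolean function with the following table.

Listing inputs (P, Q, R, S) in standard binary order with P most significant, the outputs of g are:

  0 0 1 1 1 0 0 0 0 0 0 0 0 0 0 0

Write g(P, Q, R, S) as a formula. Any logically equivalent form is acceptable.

The 1-rows are (0,0,1,0), (0,0,1,1), (0,1,0,0). Each contributes one minterm — ¬P·¬Q·R·¬S; ¬P·¬Q·R·S; ¬P·Q·¬R·¬S — and their disjunction is a sum-of-products form of g.

g(P, Q, R, S) = ((((¬P ∧ ¬Q) ∧ R) ∧ ¬S) ∨ (((¬P ∧ ¬Q) ∧ R) ∧ S)) ∨ (((¬P ∧ Q) ∧ ¬R) ∧ ¬S)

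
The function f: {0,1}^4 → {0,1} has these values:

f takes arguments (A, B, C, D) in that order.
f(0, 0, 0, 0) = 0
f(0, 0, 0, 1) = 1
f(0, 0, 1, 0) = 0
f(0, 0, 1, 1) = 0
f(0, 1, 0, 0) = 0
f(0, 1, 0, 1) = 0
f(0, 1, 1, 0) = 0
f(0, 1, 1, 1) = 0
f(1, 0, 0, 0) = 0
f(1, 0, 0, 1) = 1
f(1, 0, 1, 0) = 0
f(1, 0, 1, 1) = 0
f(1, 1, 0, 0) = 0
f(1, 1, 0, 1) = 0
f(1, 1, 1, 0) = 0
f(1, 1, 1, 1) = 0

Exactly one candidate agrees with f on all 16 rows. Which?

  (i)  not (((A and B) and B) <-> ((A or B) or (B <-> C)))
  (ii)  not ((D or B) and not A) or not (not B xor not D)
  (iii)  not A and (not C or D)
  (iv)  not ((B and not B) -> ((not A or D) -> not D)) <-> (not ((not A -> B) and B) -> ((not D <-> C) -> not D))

(i) fails at (0,0,0,0): the formula yields 1, f is 0.
(ii) fails at (0,0,0,0): the formula yields 1, f is 0.
(iii) fails at (0,0,0,0): the formula yields 1, f is 0.
Only (iv) survives; checking it on all 16 rows confirms it matches f.

iv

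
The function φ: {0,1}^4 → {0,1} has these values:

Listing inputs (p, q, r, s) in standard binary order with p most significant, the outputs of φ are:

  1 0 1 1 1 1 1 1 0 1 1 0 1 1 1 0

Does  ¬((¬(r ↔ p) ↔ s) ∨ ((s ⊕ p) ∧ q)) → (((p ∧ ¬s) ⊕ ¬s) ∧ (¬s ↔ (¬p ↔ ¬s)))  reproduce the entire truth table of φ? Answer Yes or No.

Yes

Check the formula against φ row by row:
  p=0, q=0, r=0, s=0: formula gives 1, φ = 1 ✓
  p=0, q=0, r=0, s=1: formula gives 0, φ = 0 ✓
  p=0, q=0, r=1, s=0: formula gives 1, φ = 1 ✓
  p=0, q=0, r=1, s=1: formula gives 1, φ = 1 ✓
  … (the remaining 12 rows also agree.)
No disagreement on any input; they are logically equivalent.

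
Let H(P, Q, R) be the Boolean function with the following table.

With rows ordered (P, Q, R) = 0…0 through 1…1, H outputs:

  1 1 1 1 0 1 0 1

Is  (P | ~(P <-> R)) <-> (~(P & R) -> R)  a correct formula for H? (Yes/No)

Check the formula against H row by row:
  P=0, Q=0, R=0: formula gives 1, H = 1 ✓
  P=0, Q=0, R=1: formula gives 1, H = 1 ✓
  P=0, Q=1, R=0: formula gives 1, H = 1 ✓
  P=0, Q=1, R=1: formula gives 1, H = 1 ✓
  P=1, Q=0, R=0: formula gives 0, H = 0 ✓
  …and likewise for the remaining 3 rows.
No disagreement on any input; they are logically equivalent.

Yes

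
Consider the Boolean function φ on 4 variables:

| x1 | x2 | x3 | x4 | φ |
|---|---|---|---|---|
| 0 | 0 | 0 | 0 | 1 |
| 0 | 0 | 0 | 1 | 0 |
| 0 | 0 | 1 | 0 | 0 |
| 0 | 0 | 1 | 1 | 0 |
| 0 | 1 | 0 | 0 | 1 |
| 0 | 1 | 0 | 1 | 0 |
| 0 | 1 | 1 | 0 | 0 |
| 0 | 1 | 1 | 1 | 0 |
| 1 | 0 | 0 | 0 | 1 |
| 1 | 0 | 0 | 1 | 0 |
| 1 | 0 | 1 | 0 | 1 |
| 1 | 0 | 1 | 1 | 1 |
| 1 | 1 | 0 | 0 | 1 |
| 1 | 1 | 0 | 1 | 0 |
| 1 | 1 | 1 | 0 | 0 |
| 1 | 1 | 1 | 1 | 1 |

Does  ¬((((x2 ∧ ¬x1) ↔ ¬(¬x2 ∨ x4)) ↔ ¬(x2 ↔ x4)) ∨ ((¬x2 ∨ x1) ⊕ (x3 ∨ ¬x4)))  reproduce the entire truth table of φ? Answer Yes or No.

Test each input against both φ and the formula:
  x1=0, x2=0, x3=0, x4=0: formula gives 1, φ = 1 ✓
  x1=0, x2=0, x3=0, x4=1: formula gives 0, φ = 0 ✓
  x1=0, x2=0, x3=1, x4=0: formula gives 1, but φ = 0 ✗
A single disagreement suffices: at (0,0,1,0) they differ, so the formula does not compute φ.

No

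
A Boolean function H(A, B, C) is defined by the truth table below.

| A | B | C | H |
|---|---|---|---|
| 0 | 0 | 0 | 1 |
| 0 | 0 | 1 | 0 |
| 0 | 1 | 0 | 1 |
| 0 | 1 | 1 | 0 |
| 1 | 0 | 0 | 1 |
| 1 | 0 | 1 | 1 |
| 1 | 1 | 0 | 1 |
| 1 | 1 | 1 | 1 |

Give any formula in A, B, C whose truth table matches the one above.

H(A, B, C) = ¬(((¬A ∧ ¬B) ∧ C) ∨ ((¬A ∧ B) ∧ C))

The 0-rows are (0,0,1), (0,1,1). Take each as a conjunction (¬A·¬B·C, ¬A·B·C), form their disjunction, and complement — that gives a formula that is 1 everywhere H is.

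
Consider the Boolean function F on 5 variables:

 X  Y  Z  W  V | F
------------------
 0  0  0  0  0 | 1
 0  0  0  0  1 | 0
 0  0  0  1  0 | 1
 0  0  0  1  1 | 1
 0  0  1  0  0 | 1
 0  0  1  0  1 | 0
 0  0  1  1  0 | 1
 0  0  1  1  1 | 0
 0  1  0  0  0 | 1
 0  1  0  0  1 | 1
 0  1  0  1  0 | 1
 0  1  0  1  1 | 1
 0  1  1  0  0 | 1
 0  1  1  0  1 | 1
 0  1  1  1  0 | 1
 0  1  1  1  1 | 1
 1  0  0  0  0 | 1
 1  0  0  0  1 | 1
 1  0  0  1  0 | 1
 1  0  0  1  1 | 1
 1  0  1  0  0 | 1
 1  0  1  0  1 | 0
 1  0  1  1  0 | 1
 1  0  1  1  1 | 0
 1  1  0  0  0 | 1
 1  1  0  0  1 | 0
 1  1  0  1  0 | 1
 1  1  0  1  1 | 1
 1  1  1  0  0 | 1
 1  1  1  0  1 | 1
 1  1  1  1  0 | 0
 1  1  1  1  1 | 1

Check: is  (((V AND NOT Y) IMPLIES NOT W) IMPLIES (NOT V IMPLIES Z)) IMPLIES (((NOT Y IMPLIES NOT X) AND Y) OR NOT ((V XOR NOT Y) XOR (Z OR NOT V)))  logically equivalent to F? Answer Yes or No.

Test each input against both F and the formula:
  X=0, Y=0, Z=0, W=0, V=0: formula gives 1, F = 1 ✓
  X=0, Y=0, Z=0, W=0, V=1: formula gives 1, but F = 0 ✗
A single disagreement suffices: at (0,0,0,0,1) they differ, so the formula does not compute F.

No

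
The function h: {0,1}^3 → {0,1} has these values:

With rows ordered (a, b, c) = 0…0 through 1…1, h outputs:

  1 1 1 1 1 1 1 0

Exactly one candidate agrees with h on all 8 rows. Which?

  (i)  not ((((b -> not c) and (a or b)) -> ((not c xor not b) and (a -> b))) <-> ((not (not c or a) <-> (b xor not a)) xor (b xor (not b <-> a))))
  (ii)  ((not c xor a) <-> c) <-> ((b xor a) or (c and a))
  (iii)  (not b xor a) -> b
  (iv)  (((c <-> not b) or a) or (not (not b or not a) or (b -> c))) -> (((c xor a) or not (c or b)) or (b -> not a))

(i) disagrees with h on (0,0,1) (formula → 0, table → 1); rule it out.
(ii) disagrees with h on (0,1,0) (formula → 0, table → 1); rule it out.
(iii) disagrees with h on (0,0,0) (formula → 0, table → 1); rule it out.
That leaves (iv). Evaluating it on every row reproduces the table of h exactly.

iv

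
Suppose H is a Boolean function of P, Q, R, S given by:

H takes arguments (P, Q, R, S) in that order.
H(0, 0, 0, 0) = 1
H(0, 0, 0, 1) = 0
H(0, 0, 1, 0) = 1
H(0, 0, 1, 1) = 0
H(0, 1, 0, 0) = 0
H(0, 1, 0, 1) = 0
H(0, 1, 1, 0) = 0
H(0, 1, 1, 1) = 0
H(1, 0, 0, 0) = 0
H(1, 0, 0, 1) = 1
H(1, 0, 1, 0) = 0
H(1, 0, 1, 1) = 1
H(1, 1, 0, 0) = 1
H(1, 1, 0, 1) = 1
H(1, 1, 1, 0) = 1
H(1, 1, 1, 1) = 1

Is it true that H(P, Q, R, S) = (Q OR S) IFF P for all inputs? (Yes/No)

Evaluate (Q OR S) IFF P on each row and compare to H:
  P=0, Q=0, R=0, S=0: formula gives 1, H = 1 ✓
  P=0, Q=0, R=0, S=1: formula gives 0, H = 0 ✓
  P=0, Q=0, R=1, S=0: formula gives 1, H = 1 ✓
  P=0, Q=0, R=1, S=1: formula gives 0, H = 0 ✓
  …and likewise for the remaining 12 rows.
All 16 rows match — the expression computes H exactly.

Yes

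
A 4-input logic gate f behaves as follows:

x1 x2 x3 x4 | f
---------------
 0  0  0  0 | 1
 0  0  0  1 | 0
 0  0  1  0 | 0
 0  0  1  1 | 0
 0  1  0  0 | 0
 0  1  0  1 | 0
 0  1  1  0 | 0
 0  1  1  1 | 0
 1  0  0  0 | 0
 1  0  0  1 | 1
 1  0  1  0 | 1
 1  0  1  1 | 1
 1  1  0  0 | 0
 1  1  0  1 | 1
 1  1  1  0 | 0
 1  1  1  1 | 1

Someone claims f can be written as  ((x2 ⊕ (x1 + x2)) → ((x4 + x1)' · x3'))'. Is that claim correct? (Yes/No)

No

Evaluate ((x2 ⊕ (x1 + x2)) → ((x4 + x1)' · x3'))' on each row and compare to f:
  x1=0, x2=0, x3=0, x4=0: formula gives 0, but f = 1 ✗
Row (0,0,0,0) is a counterexample, so the formula is not equivalent to f.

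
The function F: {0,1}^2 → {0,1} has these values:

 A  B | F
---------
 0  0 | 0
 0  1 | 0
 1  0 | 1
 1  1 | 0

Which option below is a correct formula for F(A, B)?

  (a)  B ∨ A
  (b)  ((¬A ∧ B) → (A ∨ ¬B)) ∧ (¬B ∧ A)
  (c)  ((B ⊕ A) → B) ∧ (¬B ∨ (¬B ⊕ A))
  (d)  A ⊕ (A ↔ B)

(a) fails at (0,1): the formula yields 1, F is 0.
(c) fails at (0,0): the formula yields 1, F is 0.
(d) fails at (0,0): the formula yields 1, F is 0.
Only (b) survives; checking it on all 4 rows confirms it matches F.

b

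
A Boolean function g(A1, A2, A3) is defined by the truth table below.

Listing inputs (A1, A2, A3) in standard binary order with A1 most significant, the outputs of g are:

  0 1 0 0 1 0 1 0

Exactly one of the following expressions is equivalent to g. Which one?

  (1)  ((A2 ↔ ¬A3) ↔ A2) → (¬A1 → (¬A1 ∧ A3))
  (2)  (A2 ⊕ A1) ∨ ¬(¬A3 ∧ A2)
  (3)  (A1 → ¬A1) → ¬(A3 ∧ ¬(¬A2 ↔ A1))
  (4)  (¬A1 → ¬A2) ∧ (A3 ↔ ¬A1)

4

(1) disagrees with g on (0,1,1) (formula → 1, table → 0); rule it out.
(2) disagrees with g on (0,0,0) (formula → 1, table → 0); rule it out.
(3) disagrees with g on (0,0,0) (formula → 1, table → 0); rule it out.
(4) is the remaining candidate, and it agrees with g on all 8 inputs.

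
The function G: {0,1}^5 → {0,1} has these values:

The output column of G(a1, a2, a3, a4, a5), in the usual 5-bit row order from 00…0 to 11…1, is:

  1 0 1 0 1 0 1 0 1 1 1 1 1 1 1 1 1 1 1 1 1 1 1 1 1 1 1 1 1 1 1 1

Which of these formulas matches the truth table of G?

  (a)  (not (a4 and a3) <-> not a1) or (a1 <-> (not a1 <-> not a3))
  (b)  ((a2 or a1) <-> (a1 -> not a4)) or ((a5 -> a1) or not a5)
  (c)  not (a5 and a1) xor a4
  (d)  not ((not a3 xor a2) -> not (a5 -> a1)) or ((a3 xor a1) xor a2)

b

(a) fails at (0,0,0,0,1): the formula yields 1, G is 0.
(c) fails at (0,0,0,0,1): the formula yields 1, G is 0.
(d) fails at (0,0,1,0,1): the formula yields 1, G is 0.
That leaves (b). Evaluating it on every row reproduces the table of G exactly.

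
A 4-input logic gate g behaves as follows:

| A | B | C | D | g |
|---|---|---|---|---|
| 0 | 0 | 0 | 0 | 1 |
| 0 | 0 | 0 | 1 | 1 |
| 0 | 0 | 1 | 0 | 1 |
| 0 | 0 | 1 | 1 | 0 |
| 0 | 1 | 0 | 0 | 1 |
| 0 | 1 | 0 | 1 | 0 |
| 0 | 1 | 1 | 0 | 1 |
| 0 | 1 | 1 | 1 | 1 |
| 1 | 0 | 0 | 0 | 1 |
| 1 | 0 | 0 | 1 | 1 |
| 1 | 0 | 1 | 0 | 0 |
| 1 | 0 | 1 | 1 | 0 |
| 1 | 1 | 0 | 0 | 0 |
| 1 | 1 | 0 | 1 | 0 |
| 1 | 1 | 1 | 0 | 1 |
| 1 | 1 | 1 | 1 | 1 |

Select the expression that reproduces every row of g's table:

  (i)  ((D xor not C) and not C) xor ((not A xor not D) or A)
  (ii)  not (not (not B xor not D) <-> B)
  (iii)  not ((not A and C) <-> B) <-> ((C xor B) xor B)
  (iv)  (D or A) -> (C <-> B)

(i) fails at (0,0,1,0): the formula yields 0, g is 1.
(ii) fails at (0,0,0,1): the formula yields 0, g is 1.
(iii) fails at (0,0,1,1): the formula yields 1, g is 0.
That leaves (iv). Evaluating it on every row reproduces the table of g exactly.

iv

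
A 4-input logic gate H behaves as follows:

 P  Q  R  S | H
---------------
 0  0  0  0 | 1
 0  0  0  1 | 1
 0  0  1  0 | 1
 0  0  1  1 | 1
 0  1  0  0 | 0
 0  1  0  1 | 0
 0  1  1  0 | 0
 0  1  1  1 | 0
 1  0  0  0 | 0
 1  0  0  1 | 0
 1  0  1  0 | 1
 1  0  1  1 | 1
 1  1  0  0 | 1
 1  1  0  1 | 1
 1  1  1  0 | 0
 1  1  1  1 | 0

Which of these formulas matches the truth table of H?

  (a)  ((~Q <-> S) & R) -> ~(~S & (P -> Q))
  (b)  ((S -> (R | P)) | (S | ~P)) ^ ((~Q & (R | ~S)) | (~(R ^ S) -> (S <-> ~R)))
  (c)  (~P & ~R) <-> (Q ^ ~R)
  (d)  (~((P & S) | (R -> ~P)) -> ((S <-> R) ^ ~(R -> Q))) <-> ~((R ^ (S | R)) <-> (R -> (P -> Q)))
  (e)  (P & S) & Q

c

(a) fails at (0,1,0,0): the formula yields 1, H is 0.
(b) fails at (0,0,0,0): the formula yields 0, H is 1.
(d) fails at (0,0,0,1): the formula yields 0, H is 1.
(e) fails at (0,0,0,0): the formula yields 0, H is 1.
(c) is the remaining candidate, and it agrees with H on all 16 inputs.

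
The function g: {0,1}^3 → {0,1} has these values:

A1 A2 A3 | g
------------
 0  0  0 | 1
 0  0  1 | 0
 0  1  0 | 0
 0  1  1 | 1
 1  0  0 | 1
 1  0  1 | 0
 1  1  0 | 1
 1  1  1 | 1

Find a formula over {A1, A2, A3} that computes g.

g(A1, A2, A3) = ~((((~A1 & ~A2) & A3) | ((~A1 & A2) & ~A3)) | ((A1 & ~A2) & A3))

The 0-rows are (0,0,1), (0,1,0), (1,0,1). Take each as a conjunction (¬A1·¬A2·A3, ¬A1·A2·¬A3, A1·¬A2·A3), form their disjunction, and complement — that gives a formula that is 1 everywhere g is.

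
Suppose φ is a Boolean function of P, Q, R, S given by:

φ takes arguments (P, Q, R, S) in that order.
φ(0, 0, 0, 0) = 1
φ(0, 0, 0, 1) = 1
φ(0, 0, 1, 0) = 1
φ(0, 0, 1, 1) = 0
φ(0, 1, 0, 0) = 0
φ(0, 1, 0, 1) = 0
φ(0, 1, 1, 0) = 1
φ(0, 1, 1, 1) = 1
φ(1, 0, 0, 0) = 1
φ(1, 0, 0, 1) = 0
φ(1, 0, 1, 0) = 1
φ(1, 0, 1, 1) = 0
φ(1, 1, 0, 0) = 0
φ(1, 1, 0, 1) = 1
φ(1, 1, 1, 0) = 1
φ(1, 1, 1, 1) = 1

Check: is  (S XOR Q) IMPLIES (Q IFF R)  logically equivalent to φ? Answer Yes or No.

No

Evaluate (S XOR Q) IMPLIES (Q IFF R) on each row and compare to φ:
  P=0, Q=0, R=0, S=0: formula gives 1, φ = 1 ✓
  P=0, Q=0, R=0, S=1: formula gives 1, φ = 1 ✓
  P=0, Q=0, R=1, S=0: formula gives 1, φ = 1 ✓
  P=0, Q=0, R=1, S=1: formula gives 0, φ = 0 ✓
  …
  P=0, Q=1, R=0, S=1: formula gives 1, but φ = 0 ✗
Since they disagree at (0,1,0,1), the expression is not a correct formula for φ.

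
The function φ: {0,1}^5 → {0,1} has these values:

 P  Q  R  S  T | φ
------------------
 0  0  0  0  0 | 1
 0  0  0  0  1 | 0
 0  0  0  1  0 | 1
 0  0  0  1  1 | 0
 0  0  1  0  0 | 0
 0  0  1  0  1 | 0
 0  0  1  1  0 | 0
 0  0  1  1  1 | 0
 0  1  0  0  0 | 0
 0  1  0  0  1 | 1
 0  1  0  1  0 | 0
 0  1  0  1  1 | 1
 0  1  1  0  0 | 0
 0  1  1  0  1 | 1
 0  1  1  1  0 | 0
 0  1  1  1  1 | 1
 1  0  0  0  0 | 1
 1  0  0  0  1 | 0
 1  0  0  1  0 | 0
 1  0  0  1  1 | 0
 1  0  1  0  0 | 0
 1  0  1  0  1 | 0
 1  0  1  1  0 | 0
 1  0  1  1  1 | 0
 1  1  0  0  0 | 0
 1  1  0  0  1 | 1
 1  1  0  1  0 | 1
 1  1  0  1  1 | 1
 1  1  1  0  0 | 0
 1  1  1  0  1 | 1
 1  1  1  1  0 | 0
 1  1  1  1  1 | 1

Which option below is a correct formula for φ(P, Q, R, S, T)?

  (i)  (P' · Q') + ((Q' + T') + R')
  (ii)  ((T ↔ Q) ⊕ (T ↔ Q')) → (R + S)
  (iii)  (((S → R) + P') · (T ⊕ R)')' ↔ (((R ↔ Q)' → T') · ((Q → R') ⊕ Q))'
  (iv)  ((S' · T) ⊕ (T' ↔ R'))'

iii

(i): at (0,0,0,0,1) it gives 1, but φ = 0 — eliminated.
(ii): at (0,0,0,0,0) it gives 0, but φ = 1 — eliminated.
(iv): at (0,0,0,0,0) it gives 0, but φ = 1 — eliminated.
(iii) is the remaining candidate, and it agrees with φ on all 32 inputs.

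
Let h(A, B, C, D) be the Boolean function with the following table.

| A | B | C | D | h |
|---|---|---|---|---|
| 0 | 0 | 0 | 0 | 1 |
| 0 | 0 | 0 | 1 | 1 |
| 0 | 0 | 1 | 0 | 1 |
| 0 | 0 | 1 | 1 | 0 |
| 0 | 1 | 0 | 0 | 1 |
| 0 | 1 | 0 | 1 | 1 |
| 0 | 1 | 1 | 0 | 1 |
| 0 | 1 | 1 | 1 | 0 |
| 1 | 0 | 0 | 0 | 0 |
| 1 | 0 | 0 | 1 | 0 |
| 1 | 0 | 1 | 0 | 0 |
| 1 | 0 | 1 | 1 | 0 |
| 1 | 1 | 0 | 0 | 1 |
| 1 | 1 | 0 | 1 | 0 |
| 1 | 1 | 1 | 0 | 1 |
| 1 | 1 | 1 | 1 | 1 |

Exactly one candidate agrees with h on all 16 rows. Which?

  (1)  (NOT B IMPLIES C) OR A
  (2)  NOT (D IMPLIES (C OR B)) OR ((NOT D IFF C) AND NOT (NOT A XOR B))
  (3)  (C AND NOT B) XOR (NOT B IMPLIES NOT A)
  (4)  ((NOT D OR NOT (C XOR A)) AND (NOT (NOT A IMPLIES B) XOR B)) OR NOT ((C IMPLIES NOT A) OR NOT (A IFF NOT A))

4

(1) disagrees with h on (0,0,0,0) (formula → 0, table → 1); rule it out.
(2) disagrees with h on (0,0,0,0) (formula → 0, table → 1); rule it out.
(3) disagrees with h on (0,0,1,0) (formula → 0, table → 1); rule it out.
That leaves (4). Evaluating it on every row reproduces the table of h exactly.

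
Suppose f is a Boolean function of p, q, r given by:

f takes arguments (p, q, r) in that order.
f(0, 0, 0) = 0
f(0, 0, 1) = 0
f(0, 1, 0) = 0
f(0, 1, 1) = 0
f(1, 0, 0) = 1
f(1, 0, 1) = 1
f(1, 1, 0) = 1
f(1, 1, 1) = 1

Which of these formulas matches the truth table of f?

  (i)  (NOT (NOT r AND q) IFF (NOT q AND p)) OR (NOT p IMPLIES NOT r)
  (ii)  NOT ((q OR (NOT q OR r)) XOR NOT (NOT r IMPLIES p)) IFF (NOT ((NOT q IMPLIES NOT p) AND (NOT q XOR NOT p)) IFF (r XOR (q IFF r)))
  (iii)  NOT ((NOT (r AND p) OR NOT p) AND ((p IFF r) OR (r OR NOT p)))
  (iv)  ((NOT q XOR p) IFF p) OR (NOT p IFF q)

(i) fails at (0,0,0): the formula yields 1, f is 0.
(ii) fails at (0,0,0): the formula yields 1, f is 0.
(iv) fails at (0,1,0): the formula yields 1, f is 0.
Only (iii) survives; checking it on all 8 rows confirms it matches f.

iii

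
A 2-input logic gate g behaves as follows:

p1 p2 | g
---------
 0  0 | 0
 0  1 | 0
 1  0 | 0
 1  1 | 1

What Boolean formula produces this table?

g is 1 on exactly one input, (1,1), whose minterm is p1·p2. So g is just that conjunction.

g(p1, p2) = p1 AND p2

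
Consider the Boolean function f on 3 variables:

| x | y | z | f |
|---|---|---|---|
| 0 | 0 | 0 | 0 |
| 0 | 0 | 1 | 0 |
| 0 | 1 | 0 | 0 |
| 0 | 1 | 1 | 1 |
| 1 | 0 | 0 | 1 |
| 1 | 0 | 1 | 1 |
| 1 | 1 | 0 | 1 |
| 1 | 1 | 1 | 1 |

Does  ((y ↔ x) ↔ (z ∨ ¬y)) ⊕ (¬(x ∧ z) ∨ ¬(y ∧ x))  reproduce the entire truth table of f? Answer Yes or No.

Yes

Check the formula against f row by row:
  x=0, y=0, z=0: formula gives 0, f = 0 ✓
  x=0, y=0, z=1: formula gives 0, f = 0 ✓
  x=0, y=1, z=0: formula gives 0, f = 0 ✓
  x=0, y=1, z=1: formula gives 1, f = 1 ✓
  x=1, y=0, z=0: formula gives 1, f = 1 ✓
  … (the remaining 3 rows also agree.)
All 8 rows match — the expression computes f exactly.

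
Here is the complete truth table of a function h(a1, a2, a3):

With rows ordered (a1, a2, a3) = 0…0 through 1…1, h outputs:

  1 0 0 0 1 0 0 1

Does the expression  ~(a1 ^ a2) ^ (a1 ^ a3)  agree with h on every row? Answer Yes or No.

Test each input against both h and the formula:
  a1=0, a2=0, a3=0: formula gives 1, h = 1 ✓
  a1=0, a2=0, a3=1: formula gives 0, h = 0 ✓
  a1=0, a2=1, a3=0: formula gives 0, h = 0 ✓
  a1=0, a2=1, a3=1: formula gives 1, but h = 0 ✗
Row (0,1,1) is a counterexample, so the formula is not equivalent to h.

No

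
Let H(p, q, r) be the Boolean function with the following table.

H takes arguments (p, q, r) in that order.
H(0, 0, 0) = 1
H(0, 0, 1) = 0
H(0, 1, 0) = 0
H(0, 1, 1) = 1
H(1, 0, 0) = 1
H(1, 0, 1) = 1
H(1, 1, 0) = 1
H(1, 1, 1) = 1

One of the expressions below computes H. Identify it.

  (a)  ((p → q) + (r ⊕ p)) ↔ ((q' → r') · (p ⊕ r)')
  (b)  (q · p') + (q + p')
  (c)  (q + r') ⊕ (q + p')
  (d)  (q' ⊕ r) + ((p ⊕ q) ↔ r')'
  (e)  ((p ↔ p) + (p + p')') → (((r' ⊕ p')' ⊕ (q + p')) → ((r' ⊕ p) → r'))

d

(a): at (0,1,0) it gives 1, but H = 0 — eliminated.
(b): at (0,0,1) it gives 1, but H = 0 — eliminated.
(c): at (0,0,0) it gives 0, but H = 1 — eliminated.
(e): at (0,0,1) it gives 1, but H = 0 — eliminated.
That leaves (d). Evaluating it on every row reproduces the table of H exactly.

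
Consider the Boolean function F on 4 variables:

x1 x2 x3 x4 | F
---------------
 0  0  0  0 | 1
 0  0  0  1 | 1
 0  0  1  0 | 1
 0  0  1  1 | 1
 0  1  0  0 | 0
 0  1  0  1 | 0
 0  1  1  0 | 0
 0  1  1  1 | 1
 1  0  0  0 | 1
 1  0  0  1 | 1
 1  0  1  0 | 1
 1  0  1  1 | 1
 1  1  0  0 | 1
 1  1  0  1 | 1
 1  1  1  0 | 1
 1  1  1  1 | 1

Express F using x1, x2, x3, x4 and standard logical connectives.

F(x1, x2, x3, x4) = NOT (((((NOT x1 AND x2) AND NOT x3) AND NOT x4) OR (((NOT x1 AND x2) AND NOT x3) AND x4)) OR (((NOT x1 AND x2) AND x3) AND NOT x4))

There are just 3 zero rows: (0,1,0,0), (0,1,0,1), (0,1,1,0). Their minterms are ¬x1·x2·¬x3·¬x4, ¬x1·x2·¬x3·x4, ¬x1·x2·x3·¬x4; the OR of those covers precisely the 0-outputs, and negating it yields F.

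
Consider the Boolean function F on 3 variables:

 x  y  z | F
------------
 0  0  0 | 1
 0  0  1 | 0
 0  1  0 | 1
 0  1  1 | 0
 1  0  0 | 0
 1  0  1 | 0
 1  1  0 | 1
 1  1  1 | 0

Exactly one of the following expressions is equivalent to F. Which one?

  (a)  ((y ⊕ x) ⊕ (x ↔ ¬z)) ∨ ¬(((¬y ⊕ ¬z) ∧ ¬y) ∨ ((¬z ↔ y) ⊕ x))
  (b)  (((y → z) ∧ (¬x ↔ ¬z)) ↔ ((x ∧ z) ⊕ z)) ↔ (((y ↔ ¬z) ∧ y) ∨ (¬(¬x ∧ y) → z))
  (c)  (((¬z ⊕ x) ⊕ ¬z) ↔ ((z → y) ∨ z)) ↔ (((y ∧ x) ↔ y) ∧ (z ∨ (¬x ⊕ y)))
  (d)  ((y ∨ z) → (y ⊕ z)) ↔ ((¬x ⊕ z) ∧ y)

b

(a) fails at (0,0,1): the formula yields 1, F is 0.
(c) fails at (0,0,0): the formula yields 0, F is 1.
(d) fails at (0,0,0): the formula yields 0, F is 1.
Only (b) survives; checking it on all 8 rows confirms it matches F.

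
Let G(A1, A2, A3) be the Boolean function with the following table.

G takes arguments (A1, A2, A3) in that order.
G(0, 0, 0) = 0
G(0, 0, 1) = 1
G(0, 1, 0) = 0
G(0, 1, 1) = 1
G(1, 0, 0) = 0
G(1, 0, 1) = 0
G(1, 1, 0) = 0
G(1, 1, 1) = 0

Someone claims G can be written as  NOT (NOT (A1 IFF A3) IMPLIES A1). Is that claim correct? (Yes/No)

Yes

Evaluate NOT (NOT (A1 IFF A3) IMPLIES A1) on each row and compare to G:
  A1=0, A2=0, A3=0: formula gives 0, G = 0 ✓
  A1=0, A2=0, A3=1: formula gives 1, G = 1 ✓
  A1=0, A2=1, A3=0: formula gives 0, G = 0 ✓
  A1=0, A2=1, A3=1: formula gives 1, G = 1 ✓
  A1=1, A2=0, A3=0: formula gives 0, G = 0 ✓
  …and likewise for the remaining 3 rows.
All 8 rows match — the expression computes G exactly.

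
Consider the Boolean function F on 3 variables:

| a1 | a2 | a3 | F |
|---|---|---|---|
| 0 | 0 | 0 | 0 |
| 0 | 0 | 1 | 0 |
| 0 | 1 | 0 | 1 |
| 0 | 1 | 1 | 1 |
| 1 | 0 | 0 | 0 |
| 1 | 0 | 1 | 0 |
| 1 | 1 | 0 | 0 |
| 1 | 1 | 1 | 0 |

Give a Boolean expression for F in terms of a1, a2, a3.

F(a1, a2, a3) = ((¬a1 ∧ a2) ∧ ¬a3) ∨ ((¬a1 ∧ a2) ∧ a3)

The 1-rows are (0,1,0), (0,1,1). Each contributes one minterm — ¬a1·a2·¬a3; ¬a1·a2·a3 — and their disjunction is a sum-of-products form of F.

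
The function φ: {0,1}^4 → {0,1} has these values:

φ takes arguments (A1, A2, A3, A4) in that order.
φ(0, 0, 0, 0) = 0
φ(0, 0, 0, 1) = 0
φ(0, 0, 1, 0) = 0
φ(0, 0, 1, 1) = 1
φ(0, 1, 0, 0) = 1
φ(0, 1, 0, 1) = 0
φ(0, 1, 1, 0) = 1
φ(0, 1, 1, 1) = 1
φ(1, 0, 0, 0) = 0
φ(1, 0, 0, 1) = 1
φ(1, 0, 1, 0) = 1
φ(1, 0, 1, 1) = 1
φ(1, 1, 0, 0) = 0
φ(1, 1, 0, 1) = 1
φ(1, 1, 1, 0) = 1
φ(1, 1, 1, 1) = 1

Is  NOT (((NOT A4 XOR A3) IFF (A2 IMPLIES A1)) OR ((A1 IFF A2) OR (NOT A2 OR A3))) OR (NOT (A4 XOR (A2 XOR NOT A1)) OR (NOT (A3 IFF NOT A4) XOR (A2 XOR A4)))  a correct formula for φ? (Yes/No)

No

Test each input against both φ and the formula:
  A1=0, A2=0, A3=0, A4=0: formula gives 1, but φ = 0 ✗
Row (0,0,0,0) is a counterexample, so the formula is not equivalent to φ.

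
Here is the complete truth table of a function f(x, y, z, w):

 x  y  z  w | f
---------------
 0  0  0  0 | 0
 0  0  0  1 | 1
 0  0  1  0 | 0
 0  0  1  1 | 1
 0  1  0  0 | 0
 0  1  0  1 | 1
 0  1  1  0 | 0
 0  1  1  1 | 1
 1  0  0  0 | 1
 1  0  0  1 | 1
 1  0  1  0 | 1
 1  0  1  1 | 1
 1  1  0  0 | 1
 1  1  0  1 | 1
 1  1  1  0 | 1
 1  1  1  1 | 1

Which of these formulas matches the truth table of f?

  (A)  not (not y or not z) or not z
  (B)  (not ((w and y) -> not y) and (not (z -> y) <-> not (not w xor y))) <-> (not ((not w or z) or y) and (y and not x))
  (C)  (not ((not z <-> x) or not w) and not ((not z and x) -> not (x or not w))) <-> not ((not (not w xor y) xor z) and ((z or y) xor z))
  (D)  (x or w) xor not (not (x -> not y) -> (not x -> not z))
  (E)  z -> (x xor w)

D

(A): at (0,0,0,0) it gives 1, but f = 0 — eliminated.
(B): at (0,0,0,0) it gives 1, but f = 0 — eliminated.
(C): at (0,0,0,1) it gives 0, but f = 1 — eliminated.
(E): at (0,0,0,0) it gives 1, but f = 0 — eliminated.
Only (D) survives; checking it on all 16 rows confirms it matches f.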